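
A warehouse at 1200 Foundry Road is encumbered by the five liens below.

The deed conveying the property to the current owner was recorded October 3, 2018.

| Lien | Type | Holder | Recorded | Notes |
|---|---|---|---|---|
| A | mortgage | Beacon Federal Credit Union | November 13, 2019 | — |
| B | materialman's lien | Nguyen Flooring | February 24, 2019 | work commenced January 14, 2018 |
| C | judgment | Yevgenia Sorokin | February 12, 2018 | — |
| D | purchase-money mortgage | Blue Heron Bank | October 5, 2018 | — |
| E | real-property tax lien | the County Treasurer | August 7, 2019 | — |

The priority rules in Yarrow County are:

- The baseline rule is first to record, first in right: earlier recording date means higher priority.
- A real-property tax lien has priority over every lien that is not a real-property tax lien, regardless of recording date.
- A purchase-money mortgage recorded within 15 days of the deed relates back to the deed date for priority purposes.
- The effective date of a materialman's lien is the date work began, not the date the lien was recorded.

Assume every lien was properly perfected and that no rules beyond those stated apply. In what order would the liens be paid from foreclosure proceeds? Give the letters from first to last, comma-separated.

E, B, C, D, A

First, effective dates: B is treated as recorded January 14, 2018, the work-commencement date; D was recorded within the 15-day window, so its effective date is the deed date October 3, 2018.
E, as a real-property tax lien, has superpriority and ranks first.
The other liens, earliest effective date first: B (January 14, 2018), C (February 12, 2018), D (October 3, 2018), A (November 13, 2019).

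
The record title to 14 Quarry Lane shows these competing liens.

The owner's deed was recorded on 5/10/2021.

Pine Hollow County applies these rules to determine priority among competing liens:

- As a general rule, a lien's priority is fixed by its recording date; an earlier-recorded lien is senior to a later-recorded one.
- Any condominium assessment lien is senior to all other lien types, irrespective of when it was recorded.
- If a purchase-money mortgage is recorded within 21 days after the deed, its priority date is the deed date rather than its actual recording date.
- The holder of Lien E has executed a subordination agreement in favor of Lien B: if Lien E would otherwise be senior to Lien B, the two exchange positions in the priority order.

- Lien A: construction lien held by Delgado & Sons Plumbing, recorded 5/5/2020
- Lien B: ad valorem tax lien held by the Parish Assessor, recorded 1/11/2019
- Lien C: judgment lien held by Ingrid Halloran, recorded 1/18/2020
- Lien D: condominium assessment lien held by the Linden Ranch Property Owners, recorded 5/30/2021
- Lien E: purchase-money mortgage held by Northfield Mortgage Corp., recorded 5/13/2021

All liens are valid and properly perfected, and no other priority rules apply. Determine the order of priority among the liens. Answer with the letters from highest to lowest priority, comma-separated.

Effective dates: E was recorded within the 21-day window, so its effective date is the deed date 5/10/2021.
As a condominium assessment lien, D is senior to every other lien.
Among the remaining liens, by effective date: B (1/11/2019), C (1/18/2020), A (5/5/2020), E (5/10/2021).
Since E is not senior to B, the subordination leaves the order unchanged.

D, B, C, A, E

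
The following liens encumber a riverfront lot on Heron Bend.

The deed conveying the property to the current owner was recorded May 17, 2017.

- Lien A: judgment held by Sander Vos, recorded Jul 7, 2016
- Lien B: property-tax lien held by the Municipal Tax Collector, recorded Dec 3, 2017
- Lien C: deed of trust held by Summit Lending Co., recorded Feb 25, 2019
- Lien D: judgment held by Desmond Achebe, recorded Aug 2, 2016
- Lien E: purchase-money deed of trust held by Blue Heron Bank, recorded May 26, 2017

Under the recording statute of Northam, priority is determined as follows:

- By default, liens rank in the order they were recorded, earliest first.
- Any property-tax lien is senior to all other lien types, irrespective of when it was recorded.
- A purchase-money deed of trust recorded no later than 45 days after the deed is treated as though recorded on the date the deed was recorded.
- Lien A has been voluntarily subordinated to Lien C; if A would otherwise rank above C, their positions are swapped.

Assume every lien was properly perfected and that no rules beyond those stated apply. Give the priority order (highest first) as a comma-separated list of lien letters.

Effective dates: E relates back to the deed date May 17, 2017.
B, as a property-tax lien, has superpriority and ranks first.
Remaining liens by effective date: A (Jul 7, 2016), D (Aug 2, 2016), E (May 17, 2017), C (Feb 25, 2019).
A is senior to C before the subordination, so the two trade places.

B, C, D, E, A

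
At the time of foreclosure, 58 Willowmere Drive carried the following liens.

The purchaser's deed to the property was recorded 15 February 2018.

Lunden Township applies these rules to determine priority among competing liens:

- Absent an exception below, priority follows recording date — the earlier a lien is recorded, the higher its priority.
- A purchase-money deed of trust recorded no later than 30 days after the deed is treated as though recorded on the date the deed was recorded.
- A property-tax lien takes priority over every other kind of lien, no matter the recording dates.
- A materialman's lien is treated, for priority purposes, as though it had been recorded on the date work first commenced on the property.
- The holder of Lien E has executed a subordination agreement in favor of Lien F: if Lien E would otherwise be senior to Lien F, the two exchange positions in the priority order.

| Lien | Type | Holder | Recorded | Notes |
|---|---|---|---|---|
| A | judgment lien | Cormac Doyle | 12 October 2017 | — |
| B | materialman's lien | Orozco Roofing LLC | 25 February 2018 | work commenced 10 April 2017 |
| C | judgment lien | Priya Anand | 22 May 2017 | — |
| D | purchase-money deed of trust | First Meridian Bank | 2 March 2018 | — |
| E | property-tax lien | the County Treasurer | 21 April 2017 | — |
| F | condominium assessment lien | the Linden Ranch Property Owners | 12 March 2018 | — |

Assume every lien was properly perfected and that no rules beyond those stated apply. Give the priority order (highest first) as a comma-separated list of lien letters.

Adjusting effective dates: B relates back to 10 April 2017 (work commenced); D's effective date is the deed date, 15 February 2018.
E, as a property-tax lien, has superpriority and ranks first.
Among the remaining liens, by effective date: B (10 April 2017), C (22 May 2017), A (12 October 2017), D (15 February 2018), F (12 March 2018).
E would otherwise be senior to F, so under the subordination agreement E and F exchange positions.

F, B, C, A, D, E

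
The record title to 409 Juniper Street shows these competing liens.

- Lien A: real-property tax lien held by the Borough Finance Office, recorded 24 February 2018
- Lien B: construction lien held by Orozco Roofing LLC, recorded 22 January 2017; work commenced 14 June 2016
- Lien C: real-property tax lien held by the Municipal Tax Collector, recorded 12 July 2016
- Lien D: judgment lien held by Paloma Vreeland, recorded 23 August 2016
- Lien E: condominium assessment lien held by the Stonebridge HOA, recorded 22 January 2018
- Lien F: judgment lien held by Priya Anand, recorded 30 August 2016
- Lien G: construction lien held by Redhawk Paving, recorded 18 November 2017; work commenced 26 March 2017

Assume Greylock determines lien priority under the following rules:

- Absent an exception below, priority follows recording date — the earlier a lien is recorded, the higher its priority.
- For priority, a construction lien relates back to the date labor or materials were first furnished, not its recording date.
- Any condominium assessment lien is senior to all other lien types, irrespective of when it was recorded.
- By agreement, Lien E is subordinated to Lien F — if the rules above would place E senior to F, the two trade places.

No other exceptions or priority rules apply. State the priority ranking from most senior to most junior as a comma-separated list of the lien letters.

Effective dates: B is treated as recorded 14 June 2016, the work-commencement date; G's effective date is 26 March 2017, when work began.
E, as a condominium assessment lien, has superpriority and ranks first.
Remaining liens by effective date: B (14 June 2016), C (12 July 2016), D (23 August 2016), F (30 August 2016), G (26 March 2017), A (24 February 2018).
E is senior to F before the subordination, so the two trade places.

F, B, C, D, E, G, A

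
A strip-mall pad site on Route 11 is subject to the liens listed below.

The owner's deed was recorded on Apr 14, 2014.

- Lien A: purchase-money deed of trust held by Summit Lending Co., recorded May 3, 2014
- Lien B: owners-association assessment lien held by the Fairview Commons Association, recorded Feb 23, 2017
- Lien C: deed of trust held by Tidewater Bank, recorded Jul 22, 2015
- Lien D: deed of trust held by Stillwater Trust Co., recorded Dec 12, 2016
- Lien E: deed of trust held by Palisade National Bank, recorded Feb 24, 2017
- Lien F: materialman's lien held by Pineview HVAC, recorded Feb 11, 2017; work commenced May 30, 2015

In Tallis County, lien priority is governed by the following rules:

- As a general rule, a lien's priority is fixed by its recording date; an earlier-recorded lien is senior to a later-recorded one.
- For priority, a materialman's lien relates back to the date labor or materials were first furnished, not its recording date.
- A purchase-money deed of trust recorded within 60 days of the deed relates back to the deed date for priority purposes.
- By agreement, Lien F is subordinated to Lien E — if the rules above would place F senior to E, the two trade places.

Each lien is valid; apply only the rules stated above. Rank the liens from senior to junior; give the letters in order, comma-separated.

A, E, C, D, B, F

Adjusting effective dates: A was recorded within the 60-day window, so its effective date is the deed date Apr 14, 2014; F is treated as recorded May 30, 2015, the work-commencement date.
Ordering by effective date: A (Apr 14, 2014), F (May 30, 2015), C (Jul 22, 2015), D (Dec 12, 2016), B (Feb 23, 2017), E (Feb 24, 2017).
Because F would otherwise rank above E, the subordination swaps them.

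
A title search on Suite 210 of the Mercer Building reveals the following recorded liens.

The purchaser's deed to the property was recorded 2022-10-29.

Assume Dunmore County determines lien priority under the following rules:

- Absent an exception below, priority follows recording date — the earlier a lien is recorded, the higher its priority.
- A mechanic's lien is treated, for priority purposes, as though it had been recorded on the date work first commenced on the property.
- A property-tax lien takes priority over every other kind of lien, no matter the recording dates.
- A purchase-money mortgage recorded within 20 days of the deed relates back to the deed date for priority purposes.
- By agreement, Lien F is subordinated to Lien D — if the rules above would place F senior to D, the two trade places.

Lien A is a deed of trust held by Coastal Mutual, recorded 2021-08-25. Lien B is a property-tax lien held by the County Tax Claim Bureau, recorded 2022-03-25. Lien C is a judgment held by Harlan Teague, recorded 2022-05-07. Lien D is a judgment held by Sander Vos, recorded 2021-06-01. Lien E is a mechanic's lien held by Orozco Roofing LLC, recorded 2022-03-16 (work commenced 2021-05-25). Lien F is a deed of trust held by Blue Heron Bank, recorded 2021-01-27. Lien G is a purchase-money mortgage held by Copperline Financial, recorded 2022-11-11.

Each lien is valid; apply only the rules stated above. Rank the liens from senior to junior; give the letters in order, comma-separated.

Effective dates: E's effective date is 2021-05-25, when work began; G relates back to the deed date 2022-10-29.
B, as a property-tax lien, has superpriority and ranks first.
Among the remaining liens, by effective date: F (2021-01-27), E (2021-05-25), D (2021-06-01), A (2021-08-25), C (2022-05-07), G (2022-10-29).
Because F would otherwise rank above D, the subordination swaps them.

B, D, E, F, A, C, G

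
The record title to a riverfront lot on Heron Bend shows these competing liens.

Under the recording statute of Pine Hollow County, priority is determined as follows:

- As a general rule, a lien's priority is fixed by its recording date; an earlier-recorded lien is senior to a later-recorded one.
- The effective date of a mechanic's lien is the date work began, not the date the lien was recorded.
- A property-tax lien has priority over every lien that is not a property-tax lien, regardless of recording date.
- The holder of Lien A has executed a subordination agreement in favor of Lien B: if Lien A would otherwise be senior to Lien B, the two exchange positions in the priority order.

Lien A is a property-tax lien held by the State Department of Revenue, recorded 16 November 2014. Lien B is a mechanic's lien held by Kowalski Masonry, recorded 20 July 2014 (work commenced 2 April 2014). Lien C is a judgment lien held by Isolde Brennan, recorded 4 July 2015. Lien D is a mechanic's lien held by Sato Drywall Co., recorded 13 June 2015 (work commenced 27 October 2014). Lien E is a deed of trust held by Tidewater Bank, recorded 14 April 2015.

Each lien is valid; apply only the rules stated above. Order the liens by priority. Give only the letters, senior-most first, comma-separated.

B, A, D, E, C

First, effective dates: B is treated as recorded 2 April 2014, the work-commencement date; D is treated as recorded 27 October 2014, the work-commencement date.
A is a property-tax lien and takes priority over every other lien.
Ordering the rest by effective date: B (2 April 2014), D (27 October 2014), E (14 April 2015), C (4 July 2015).
Because A would otherwise rank above B, the subordination swaps them.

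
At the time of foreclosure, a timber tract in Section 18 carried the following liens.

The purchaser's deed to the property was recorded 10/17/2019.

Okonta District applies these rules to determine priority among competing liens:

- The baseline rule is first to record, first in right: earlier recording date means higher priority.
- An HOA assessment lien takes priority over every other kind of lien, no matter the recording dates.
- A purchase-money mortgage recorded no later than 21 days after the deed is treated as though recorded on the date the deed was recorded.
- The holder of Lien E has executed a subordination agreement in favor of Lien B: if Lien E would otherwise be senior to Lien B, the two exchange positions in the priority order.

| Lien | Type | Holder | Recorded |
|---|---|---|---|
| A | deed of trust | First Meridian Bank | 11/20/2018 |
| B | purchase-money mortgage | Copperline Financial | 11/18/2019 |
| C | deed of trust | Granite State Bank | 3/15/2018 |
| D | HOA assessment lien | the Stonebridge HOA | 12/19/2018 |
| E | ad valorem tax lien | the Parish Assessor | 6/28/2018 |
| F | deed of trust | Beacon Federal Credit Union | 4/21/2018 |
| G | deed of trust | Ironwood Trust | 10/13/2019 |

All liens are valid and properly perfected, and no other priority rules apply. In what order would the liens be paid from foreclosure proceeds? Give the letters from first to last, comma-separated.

D, C, F, B, A, G, E

First, effective dates: B was recorded 32 days after the deed, outside the 21-day window, so it keeps its recording date.
D is an HOA assessment lien and takes priority over every other lien.
Ordering the rest by effective date: C (3/15/2018), F (4/21/2018), E (6/28/2018), A (11/20/2018), G (10/13/2019), B (11/18/2019).
E is senior to B before the subordination, so the two trade places.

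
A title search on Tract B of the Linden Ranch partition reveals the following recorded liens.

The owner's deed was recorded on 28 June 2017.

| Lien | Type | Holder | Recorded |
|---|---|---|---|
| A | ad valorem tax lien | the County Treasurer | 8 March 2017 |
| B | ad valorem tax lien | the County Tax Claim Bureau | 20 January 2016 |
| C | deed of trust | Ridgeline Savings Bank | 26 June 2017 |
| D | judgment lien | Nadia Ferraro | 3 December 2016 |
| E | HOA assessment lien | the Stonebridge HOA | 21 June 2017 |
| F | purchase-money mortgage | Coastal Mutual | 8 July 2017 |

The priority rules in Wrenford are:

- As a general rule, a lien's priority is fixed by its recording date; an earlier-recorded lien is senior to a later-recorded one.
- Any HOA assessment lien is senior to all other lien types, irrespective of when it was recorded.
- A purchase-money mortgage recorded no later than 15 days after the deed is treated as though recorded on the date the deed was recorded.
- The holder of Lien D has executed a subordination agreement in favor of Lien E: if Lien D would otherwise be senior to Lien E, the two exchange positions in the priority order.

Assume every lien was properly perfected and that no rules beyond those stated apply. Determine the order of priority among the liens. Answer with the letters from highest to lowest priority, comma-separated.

E, B, D, A, C, F

Adjusting effective dates: F relates back to the deed date 28 June 2017.
E is an HOA assessment lien, so it outranks all other liens regardless of date.
Among the remaining liens, by effective date: B (20 January 2016), D (3 December 2016), A (8 March 2017), C (26 June 2017), F (28 June 2017).
D is already junior to E, so the subordination agreement changes nothing.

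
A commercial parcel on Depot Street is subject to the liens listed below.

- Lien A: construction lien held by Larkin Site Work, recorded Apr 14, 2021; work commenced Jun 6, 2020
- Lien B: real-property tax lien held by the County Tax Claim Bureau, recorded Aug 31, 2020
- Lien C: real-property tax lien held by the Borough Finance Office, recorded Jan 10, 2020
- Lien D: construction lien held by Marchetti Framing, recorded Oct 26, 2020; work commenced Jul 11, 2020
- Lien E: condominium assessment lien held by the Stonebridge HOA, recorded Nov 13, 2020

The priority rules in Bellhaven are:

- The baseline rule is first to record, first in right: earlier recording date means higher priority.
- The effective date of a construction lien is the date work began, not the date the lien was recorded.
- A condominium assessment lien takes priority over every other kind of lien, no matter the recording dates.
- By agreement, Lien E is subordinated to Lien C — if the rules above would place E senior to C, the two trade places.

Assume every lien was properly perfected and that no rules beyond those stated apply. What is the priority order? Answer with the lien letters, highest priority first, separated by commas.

C, E, A, D, B

Effective dates after the stated exceptions: A relates back to Jun 6, 2020 (work commenced); D is treated as recorded Jul 11, 2020, the work-commencement date.
As a condominium assessment lien, E is senior to every other lien.
Among the remaining liens, by effective date: C (Jan 10, 2020), A (Jun 6, 2020), D (Jul 11, 2020), B (Aug 31, 2020).
Because E would otherwise rank above C, the subordination swaps them.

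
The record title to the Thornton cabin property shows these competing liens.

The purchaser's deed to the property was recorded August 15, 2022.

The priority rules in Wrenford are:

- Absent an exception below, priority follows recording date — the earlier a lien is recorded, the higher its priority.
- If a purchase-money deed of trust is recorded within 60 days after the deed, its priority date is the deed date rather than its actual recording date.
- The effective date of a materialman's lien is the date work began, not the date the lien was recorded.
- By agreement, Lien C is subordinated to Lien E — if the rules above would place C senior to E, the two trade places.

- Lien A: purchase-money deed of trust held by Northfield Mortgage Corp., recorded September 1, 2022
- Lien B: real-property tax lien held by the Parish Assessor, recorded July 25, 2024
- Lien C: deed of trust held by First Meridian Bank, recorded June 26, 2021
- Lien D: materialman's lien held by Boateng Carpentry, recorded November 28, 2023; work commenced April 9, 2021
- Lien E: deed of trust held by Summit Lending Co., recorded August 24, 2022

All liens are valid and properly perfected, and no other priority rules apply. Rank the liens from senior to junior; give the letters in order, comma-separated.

Effective dates after the stated exceptions: A relates back to the deed date August 15, 2022; D's effective date is April 9, 2021, when work began.
Ordering by effective date: D (April 9, 2021), C (June 26, 2021), A (August 15, 2022), E (August 24, 2022), B (July 25, 2024).
C would otherwise be senior to E, so under the subordination agreement C and E exchange positions.

D, E, A, C, B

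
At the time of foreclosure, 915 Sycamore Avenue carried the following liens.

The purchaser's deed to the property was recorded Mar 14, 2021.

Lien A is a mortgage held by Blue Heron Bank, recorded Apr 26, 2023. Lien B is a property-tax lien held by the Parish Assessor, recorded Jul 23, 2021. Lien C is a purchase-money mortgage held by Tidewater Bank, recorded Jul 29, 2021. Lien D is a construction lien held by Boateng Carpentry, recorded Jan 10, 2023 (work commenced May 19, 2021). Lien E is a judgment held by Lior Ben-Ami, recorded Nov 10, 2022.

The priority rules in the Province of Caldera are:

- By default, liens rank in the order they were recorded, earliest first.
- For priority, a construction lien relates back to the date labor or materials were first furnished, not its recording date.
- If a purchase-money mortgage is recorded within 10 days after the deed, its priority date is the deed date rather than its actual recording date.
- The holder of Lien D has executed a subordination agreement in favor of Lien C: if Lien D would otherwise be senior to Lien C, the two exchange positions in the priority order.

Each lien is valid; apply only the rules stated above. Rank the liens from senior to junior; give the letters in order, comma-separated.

Adjusting effective dates: C was recorded 137 days after the deed — beyond 10 days — so no relation-back applies; D relates back to May 19, 2021 (work commenced).
Ordering by effective date: D (May 19, 2021), B (Jul 23, 2021), C (Jul 29, 2021), E (Nov 10, 2022), A (Apr 26, 2023).
D would otherwise be senior to C, so under the subordination agreement D and C exchange positions.

C, B, D, E, A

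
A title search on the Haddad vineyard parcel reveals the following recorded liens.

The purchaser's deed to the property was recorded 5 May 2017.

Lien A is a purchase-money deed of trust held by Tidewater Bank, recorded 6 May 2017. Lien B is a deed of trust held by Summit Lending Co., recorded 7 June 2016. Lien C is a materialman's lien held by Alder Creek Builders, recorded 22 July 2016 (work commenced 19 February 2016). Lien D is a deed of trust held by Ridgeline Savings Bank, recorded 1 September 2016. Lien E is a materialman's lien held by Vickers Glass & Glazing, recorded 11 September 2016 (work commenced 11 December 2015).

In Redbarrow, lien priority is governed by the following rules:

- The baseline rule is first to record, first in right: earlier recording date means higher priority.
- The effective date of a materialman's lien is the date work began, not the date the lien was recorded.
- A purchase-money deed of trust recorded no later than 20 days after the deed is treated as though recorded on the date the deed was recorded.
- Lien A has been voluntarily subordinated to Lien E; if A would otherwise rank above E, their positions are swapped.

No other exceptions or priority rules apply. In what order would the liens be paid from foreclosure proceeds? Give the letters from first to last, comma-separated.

E, C, B, D, A

Adjusting effective dates: A's effective date is the deed date, 5 May 2017; C is treated as recorded 19 February 2016, the work-commencement date; E relates back to 11 December 2015 (work commenced).
By effective date: E (11 December 2015), C (19 February 2016), B (7 June 2016), D (1 September 2016), A (5 May 2017).
A is already junior to E, so the subordination agreement changes nothing.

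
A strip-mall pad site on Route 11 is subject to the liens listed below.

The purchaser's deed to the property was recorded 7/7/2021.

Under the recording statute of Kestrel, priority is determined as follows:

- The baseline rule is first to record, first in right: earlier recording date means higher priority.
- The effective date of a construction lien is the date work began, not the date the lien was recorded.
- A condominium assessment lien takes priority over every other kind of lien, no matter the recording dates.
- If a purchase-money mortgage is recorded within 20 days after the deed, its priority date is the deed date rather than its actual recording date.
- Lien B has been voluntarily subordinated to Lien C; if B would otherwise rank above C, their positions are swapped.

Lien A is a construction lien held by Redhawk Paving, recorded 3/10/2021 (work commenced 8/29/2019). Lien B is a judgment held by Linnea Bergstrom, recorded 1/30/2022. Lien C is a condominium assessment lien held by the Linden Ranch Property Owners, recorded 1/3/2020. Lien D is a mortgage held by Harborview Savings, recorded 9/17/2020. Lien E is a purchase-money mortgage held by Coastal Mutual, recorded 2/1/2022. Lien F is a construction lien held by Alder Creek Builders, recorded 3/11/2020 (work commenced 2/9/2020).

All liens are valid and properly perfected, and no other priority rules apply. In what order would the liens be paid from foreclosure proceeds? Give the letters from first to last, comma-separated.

C, A, F, D, B, E

Effective dates after the stated exceptions: A relates back to 8/29/2019 (work commenced); E was recorded 209 days after the deed — beyond 20 days — so no relation-back applies; F is treated as recorded 2/9/2020, the work-commencement date.
As a condominium assessment lien, C is senior to every other lien.
The other liens, earliest effective date first: A (8/29/2019), F (2/9/2020), D (9/17/2020), B (1/30/2022), E (2/1/2022).
B already ranks below C; the subordination has no effect.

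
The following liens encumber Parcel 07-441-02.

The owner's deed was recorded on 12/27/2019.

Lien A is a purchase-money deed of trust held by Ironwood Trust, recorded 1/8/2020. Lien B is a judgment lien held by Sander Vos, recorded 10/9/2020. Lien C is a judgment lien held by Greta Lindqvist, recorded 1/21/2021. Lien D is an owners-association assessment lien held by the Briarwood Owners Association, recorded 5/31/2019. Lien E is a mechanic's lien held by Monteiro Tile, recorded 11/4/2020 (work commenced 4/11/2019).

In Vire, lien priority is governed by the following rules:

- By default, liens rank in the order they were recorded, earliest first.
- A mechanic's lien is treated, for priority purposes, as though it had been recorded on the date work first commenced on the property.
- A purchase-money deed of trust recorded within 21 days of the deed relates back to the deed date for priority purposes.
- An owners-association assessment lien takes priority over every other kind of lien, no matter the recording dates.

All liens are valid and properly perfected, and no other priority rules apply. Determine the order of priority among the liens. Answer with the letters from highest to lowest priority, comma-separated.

D, E, A, B, C

Effective dates: A's effective date is the deed date, 12/27/2019; E's effective date is 4/11/2019, when work began.
D is an owners-association assessment lien and takes priority over every other lien.
The other liens, earliest effective date first: E (4/11/2019), A (12/27/2019), B (10/9/2020), C (1/21/2021).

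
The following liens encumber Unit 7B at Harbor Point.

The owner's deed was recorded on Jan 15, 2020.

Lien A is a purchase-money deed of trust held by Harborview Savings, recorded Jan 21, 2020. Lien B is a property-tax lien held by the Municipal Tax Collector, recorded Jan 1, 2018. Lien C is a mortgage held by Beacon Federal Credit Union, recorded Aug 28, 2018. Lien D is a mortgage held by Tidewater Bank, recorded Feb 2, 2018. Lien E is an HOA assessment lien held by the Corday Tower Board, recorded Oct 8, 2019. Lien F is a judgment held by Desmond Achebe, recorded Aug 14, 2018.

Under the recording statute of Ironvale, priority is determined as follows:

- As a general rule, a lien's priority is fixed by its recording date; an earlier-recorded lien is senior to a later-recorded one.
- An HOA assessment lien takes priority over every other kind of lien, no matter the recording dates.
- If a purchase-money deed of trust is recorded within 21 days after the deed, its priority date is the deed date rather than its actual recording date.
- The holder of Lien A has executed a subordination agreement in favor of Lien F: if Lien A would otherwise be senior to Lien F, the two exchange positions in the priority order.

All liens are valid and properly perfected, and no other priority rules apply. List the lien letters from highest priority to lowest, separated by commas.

Effective dates: A was recorded within the 21-day window, so its effective date is the deed date Jan 15, 2020.
As an HOA assessment lien, E is senior to every other lien.
Ordering the rest by effective date: B (Jan 1, 2018), D (Feb 2, 2018), F (Aug 14, 2018), C (Aug 28, 2018), A (Jan 15, 2020).
A already ranks below F; the subordination has no effect.

E, B, D, F, C, A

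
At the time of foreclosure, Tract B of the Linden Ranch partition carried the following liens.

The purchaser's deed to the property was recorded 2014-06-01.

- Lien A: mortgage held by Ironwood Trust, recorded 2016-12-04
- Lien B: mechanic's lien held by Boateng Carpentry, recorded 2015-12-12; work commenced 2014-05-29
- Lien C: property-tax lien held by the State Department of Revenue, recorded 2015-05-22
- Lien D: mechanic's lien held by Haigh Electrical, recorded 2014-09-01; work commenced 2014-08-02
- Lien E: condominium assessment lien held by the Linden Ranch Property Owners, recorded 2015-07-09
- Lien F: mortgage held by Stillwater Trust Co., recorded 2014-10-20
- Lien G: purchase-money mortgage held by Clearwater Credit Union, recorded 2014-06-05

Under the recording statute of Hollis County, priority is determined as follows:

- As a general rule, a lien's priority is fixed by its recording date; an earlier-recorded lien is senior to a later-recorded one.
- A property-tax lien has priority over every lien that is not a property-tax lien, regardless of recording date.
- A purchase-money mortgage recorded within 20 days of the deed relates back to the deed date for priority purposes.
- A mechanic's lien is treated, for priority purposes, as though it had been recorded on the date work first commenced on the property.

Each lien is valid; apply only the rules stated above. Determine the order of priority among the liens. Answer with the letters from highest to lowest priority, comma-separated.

C, B, G, D, F, E, A

Effective dates after the stated exceptions: B is treated as recorded 2014-05-29, the work-commencement date; D relates back to 2014-08-02 (work commenced); G was recorded within the 20-day window, so its effective date is the deed date 2014-06-01.
C, as a property-tax lien, has superpriority and ranks first.
The other liens, earliest effective date first: B (2014-05-29), G (2014-06-01), D (2014-08-02), F (2014-10-20), E (2015-07-09), A (2016-12-04).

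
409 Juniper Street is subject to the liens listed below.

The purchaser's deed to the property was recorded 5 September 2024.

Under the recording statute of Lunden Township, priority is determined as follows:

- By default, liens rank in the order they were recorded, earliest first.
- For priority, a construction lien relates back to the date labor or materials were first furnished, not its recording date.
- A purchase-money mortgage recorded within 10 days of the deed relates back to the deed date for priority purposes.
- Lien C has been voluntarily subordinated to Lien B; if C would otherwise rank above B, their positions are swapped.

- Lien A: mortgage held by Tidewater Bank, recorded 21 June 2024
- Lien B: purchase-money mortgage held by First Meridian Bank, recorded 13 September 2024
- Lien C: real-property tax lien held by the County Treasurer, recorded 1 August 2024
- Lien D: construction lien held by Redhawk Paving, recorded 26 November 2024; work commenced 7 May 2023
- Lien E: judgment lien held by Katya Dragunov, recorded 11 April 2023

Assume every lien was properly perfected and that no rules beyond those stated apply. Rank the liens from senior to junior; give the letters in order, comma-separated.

E, D, A, B, C

Adjusting effective dates: B relates back to the deed date 5 September 2024; D is treated as recorded 7 May 2023, the work-commencement date.
Ordering by effective date: E (11 April 2023), D (7 May 2023), A (21 June 2024), C (1 August 2024), B (5 September 2024).
C is senior to B before the subordination, so the two trade places.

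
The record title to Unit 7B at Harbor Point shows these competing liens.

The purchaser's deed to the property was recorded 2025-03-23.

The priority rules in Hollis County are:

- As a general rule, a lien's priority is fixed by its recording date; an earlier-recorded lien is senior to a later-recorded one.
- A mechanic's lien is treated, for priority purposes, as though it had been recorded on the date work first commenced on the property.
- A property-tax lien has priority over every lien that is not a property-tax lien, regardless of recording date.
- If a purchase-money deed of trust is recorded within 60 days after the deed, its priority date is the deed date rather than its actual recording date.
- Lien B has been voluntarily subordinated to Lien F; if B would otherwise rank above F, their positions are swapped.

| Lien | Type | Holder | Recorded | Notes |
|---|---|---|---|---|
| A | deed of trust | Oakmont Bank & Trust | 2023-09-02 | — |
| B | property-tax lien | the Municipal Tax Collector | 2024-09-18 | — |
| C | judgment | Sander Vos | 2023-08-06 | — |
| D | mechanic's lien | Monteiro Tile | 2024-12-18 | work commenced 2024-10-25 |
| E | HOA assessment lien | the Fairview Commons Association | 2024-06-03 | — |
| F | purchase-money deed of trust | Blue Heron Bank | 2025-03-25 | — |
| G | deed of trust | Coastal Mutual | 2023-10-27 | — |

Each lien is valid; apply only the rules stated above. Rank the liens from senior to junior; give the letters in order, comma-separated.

F, C, A, G, E, D, B

Adjusting effective dates: D relates back to 2024-10-25 (work commenced); F's effective date is the deed date, 2025-03-23.
B is a property-tax lien and takes priority over every other lien.
The other liens, earliest effective date first: C (2023-08-06), A (2023-09-02), G (2023-10-27), E (2024-06-03), D (2024-10-25), F (2025-03-23).
The subordination applies — B was senior to F — so B and F swap.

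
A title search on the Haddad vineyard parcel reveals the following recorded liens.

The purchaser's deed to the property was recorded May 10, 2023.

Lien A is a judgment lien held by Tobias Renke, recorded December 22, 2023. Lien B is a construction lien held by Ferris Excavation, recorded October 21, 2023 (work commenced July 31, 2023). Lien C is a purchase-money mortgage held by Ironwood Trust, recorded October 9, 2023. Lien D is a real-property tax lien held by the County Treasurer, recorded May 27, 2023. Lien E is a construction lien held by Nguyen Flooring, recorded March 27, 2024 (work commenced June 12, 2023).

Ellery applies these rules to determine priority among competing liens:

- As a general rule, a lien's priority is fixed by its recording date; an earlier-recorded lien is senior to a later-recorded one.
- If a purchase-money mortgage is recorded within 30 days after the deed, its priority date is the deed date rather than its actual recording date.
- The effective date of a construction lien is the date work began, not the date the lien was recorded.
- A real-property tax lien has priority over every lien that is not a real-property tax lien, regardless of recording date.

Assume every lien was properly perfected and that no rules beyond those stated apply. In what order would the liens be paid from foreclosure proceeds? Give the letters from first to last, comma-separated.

First, effective dates: B relates back to July 31, 2023 (work commenced); C was recorded 152 days after the deed — beyond 30 days — so no relation-back applies; E is treated as recorded June 12, 2023, the work-commencement date.
D is a real-property tax lien, so it outranks all other liens regardless of date.
Among the remaining liens, by effective date: E (June 12, 2023), B (July 31, 2023), C (October 9, 2023), A (December 22, 2023).

D, E, B, C, A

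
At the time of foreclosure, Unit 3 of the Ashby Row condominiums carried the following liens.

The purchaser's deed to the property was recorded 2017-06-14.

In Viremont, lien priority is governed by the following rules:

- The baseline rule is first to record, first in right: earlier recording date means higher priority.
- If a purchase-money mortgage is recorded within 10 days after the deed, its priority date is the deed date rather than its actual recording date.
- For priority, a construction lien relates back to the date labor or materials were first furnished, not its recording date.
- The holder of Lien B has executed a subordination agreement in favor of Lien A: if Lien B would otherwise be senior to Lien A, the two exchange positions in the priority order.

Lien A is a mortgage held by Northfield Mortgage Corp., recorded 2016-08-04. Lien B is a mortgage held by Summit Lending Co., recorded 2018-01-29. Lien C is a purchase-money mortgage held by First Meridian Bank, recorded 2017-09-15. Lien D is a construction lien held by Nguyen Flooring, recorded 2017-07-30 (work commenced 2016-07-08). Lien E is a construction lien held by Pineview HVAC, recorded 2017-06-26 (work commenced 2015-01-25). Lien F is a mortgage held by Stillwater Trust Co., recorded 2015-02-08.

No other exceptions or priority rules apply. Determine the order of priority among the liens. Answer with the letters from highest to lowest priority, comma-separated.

Effective dates after the stated exceptions: C was recorded 93 days after the deed, outside the 10-day window, so it keeps its recording date; D is treated as recorded 2016-07-08, the work-commencement date; E is treated as recorded 2015-01-25, the work-commencement date.
By effective date, earliest first: E (2015-01-25), F (2015-02-08), D (2016-07-08), A (2016-08-04), C (2017-09-15), B (2018-01-29).
B is already junior to A, so the subordination agreement changes nothing.

E, F, D, A, C, B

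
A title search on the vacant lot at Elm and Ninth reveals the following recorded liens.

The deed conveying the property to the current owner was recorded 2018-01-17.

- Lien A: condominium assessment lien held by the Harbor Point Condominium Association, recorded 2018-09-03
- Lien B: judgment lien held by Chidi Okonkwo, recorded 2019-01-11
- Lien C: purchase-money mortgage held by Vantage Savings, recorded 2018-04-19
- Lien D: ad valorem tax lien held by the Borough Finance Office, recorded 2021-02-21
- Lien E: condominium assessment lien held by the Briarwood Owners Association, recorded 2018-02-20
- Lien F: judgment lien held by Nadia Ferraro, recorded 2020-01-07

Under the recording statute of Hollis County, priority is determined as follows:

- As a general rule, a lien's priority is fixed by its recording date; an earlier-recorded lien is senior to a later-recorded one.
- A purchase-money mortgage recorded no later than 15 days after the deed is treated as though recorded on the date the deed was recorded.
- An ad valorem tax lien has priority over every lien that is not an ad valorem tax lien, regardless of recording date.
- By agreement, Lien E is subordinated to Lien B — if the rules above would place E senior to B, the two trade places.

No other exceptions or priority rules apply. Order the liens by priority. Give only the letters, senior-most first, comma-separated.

D, B, C, A, E, F

Effective dates: C was recorded 92 days after the deed, outside the 15-day window, so it keeps its recording date.
D is an ad valorem tax lien and takes priority over every other lien.
Among the remaining liens, by effective date: E (2018-02-20), C (2018-04-19), A (2018-09-03), B (2019-01-11), F (2020-01-07).
E would otherwise be senior to B, so under the subordination agreement E and B exchange positions.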